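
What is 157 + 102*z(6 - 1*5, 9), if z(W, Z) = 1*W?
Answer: 259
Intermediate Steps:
z(W, Z) = W
157 + 102*z(6 - 1*5, 9) = 157 + 102*(6 - 1*5) = 157 + 102*(6 - 5) = 157 + 102*1 = 157 + 102 = 259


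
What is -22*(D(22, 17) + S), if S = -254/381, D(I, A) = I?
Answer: -1408/3 ≈ -469.33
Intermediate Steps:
S = -2/3 (S = -254*1/381 = -2/3 ≈ -0.66667)
-22*(D(22, 17) + S) = -22*(22 - 2/3) = -22*64/3 = -1408/3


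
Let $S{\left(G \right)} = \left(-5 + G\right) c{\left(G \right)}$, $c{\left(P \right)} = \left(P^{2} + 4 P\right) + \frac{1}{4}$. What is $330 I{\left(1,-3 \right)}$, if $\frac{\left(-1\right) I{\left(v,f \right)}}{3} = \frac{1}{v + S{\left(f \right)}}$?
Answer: $- \frac{990}{23} \approx -43.043$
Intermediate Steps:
$c{\left(P \right)} = \frac{1}{4} + P^{2} + 4 P$ ($c{\left(P \right)} = \left(P^{2} + 4 P\right) + \frac{1}{4} = \frac{1}{4} + P^{2} + 4 P$)
$S{\left(G \right)} = \left(-5 + G\right) \left(\frac{1}{4} + G^{2} + 4 G\right)$
$I{\left(v,f \right)} = - \frac{3}{v + \frac{\left(-5 + f\right) \left(1 + 4 f^{2} + 16 f\right)}{4}}$
$330 I{\left(1,-3 \right)} = 330 \left(- \frac{12}{4 \cdot 1 + \left(-5 - 3\right) \left(1 + 4 \left(-3\right)^{2} + 16 \left(-3\right)\right)}\right) = 330 \left(- \frac{12}{4 - 8 \left(1 + 4 \cdot 9 - 48\right)}\right) = 330 \left(- \frac{12}{4 - 8 \left(1 + 36 - 48\right)}\right) = 330 \left(- \frac{12}{4 - -88}\right) = 330 \left(- \frac{12}{4 + 88}\right) = 330 \left(- \frac{12}{92}\right) = 330 \left(\left(-12\right) \frac{1}{92}\right) = 330 \left(- \frac{3}{23}\right) = - \frac{990}{23}$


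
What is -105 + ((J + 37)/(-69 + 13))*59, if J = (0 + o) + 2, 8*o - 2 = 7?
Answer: -65979/448 ≈ -147.27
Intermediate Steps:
o = 9/8 (o = 1/4 + (1/8)*7 = 1/4 + 7/8 = 9/8 ≈ 1.1250)
J = 25/8 (J = (0 + 9/8) + 2 = 9/8 + 2 = 25/8 ≈ 3.1250)
-105 + ((J + 37)/(-69 + 13))*59 = -105 + ((25/8 + 37)/(-69 + 13))*59 = -105 + ((321/8)/(-56))*59 = -105 + ((321/8)*(-1/56))*59 = -105 - 321/448*59 = -105 - 18939/448 = -65979/448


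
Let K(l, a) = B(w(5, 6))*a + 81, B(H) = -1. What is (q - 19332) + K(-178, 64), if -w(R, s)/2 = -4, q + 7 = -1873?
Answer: -21195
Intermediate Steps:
q = -1880 (q = -7 - 1873 = -1880)
w(R, s) = 8 (w(R, s) = -2*(-4) = 8)
K(l, a) = 81 - a (K(l, a) = -a + 81 = 81 - a)
(q - 19332) + K(-178, 64) = (-1880 - 19332) + (81 - 1*64) = -21212 + (81 - 64) = -21212 + 17 = -21195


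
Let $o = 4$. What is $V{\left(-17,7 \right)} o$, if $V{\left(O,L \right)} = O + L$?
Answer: $-40$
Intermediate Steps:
$V{\left(O,L \right)} = L + O$
$V{\left(-17,7 \right)} o = \left(7 - 17\right) 4 = \left(-10\right) 4 = -40$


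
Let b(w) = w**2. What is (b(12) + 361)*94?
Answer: 47470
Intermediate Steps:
(b(12) + 361)*94 = (12**2 + 361)*94 = (144 + 361)*94 = 505*94 = 47470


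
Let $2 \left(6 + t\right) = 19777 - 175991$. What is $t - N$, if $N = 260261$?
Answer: $-338374$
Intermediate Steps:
$t = -78113$ ($t = -6 + \frac{19777 - 175991}{2} = -6 + \frac{1}{2} \left(-156214\right) = -6 - 78107 = -78113$)
$t - N = -78113 - 260261 = -338374$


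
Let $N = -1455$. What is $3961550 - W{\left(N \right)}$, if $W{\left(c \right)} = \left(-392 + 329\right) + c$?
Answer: $3963068$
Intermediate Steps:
$W{\left(c \right)} = -63 + c$
$3961550 - W{\left(N \right)} = 3961550 - \left(-63 - 1455\right) = 3961550 - -1518 = 3961550 + 1518 = 3963068$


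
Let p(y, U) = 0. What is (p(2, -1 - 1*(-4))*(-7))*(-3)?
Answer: 0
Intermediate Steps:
(p(2, -1 - 1*(-4))*(-7))*(-3) = (0*(-7))*(-3) = 0*(-3) = 0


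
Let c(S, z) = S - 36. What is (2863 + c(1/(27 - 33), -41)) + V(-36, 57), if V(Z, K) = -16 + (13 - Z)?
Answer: 17159/6 ≈ 2859.8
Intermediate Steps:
V(Z, K) = -3 - Z
c(S, z) = -36 + S
(2863 + c(1/(27 - 33), -41)) + V(-36, 57) = (2863 + (-36 + 1/(27 - 33))) + (-3 - 1*(-36)) = (2863 + (-36 + 1/(-6))) + (-3 + 36) = (2863 + (-36 - 1/6)) + 33 = (2863 - 217/6) + 33 = 16961/6 + 33 = 17159/6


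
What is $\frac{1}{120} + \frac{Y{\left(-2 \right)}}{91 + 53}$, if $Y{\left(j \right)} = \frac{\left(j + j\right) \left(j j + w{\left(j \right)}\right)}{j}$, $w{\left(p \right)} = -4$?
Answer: $\frac{1}{120} \approx 0.0083333$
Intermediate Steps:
$Y{\left(j \right)} = -8 + 2 j^{2}$ ($Y{\left(j \right)} = \frac{\left(j + j\right) \left(j j - 4\right)}{j} = \frac{2 j \left(j^{2} - 4\right)}{j} = \frac{2 j \left(-4 + j^{2}\right)}{j} = -8 + 2 j^{2}$)
$\frac{1}{120} + \frac{Y{\left(-2 \right)}}{91 + 53} = \frac{1}{120} + \frac{-8 + 2 \left(-2\right)^{2}}{91 + 53} = \frac{1}{120} + \frac{-8 + 2 \cdot 4}{144} = \frac{1}{120} + \frac{-8 + 8}{144} = \frac{1}{120} + \frac{1}{144} \cdot 0 = \frac{1}{120} + 0 = \frac{1}{120}$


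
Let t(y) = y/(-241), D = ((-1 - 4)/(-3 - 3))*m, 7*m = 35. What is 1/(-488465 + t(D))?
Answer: -1446/706320415 ≈ -2.0472e-6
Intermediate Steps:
m = 5 (m = (⅐)*35 = 5)
D = 25/6 (D = ((-1 - 4)/(-3 - 3))*5 = -5/(-6)*5 = -5*(-⅙)*5 = (⅚)*5 = 25/6 ≈ 4.1667)
t(y) = -y/241 (t(y) = y*(-1/241) = -y/241)
1/(-488465 + t(D)) = 1/(-488465 - 1/241*25/6) = 1/(-488465 - 25/1446) = 1/(-706320415/1446) = -1446/706320415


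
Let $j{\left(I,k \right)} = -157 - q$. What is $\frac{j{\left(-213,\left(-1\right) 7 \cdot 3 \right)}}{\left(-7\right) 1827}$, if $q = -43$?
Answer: $\frac{38}{4263} \approx 0.0089139$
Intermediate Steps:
$j{\left(I,k \right)} = -114$ ($j{\left(I,k \right)} = -157 - -43 = -157 + 43 = -114$)
$\frac{j{\left(-213,\left(-1\right) 7 \cdot 3 \right)}}{\left(-7\right) 1827} = - \frac{114}{\left(-7\right) 1827} = - \frac{114}{-12789} = \left(-114\right) \left(- \frac{1}{12789}\right) = \frac{38}{4263}$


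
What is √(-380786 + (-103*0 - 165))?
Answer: I*√380951 ≈ 617.21*I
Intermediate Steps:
√(-380786 + (-103*0 - 165)) = √(-380786 + (0 - 165)) = √(-380786 - 165) = √(-380951) = I*√380951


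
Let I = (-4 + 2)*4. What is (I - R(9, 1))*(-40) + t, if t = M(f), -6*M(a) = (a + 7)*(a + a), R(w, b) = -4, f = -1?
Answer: 162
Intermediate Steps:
M(a) = -a*(7 + a)/3 (M(a) = -(a + 7)*(a + a)/6 = -(7 + a)*2*a/6 = -a*(7 + a)/3)
t = 2 (t = -1/3*(-1)*(7 - 1) = -1/3*(-1)*6 = 2)
I = -8 (I = -2*4 = -8)
(I - R(9, 1))*(-40) + t = (-8 - 1*(-4))*(-40) + 2 = (-8 + 4)*(-40) + 2 = -4*(-40) + 2 = 160 + 2 = 162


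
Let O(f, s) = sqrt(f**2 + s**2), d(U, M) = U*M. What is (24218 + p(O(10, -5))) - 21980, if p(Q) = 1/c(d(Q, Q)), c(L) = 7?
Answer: 15667/7 ≈ 2238.1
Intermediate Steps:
d(U, M) = M*U
p(Q) = 1/7
(24218 + p(O(10, -5))) - 21980 = (24218 + 1/7) - 21980 = 169527/7 - 21980 = 15667/7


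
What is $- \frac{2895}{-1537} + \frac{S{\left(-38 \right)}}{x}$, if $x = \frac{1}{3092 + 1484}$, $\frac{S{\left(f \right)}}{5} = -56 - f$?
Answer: $- \frac{632995185}{1537} \approx -4.1184 \cdot 10^{5}$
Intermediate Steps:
$S{\left(f \right)} = -280 - 5 f$ ($S{\left(f \right)} = 5 \left(-56 - f\right) = -280 - 5 f$)
$x = \frac{1}{4576} \approx 0.00021853$
$- \frac{2895}{-1537} + \frac{S{\left(-38 \right)}}{x} = - \frac{2895}{-1537} + \left(-280 - -190\right) \frac{1}{\frac{1}{4576}} = \left(-2895\right) \left(- \frac{1}{1537}\right) + \left(-280 + 190\right) 4576 = \frac{2895}{1537} - 411840 = - \frac{632995185}{1537}$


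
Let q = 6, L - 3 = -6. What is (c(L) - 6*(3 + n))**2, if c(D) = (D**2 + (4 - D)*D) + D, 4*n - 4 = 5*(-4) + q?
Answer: 324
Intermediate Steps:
L = -3 (L = 3 - 6 = -3)
n = -5/2 (n = 1 + (5*(-4) + 6)/4 = 1 + (-20 + 6)/4 = 1 + (1/4)*(-14) = 1 - 7/2 = -5/2 ≈ -2.5000)
c(D) = D + D**2 + D*(4 - D) (c(D) = (D**2 + D*(4 - D)) + D = D + D**2 + D*(4 - D))
(c(L) - 6*(3 + n))**2 = (5*(-3) - 6*(3 - 5/2))**2 = (-15 - 6*1/2)**2 = (-15 - 3)**2 = (-18)**2 = 324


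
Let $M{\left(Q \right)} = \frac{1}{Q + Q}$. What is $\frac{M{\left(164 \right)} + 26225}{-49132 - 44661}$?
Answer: $- \frac{8601801}{30764104} \approx -0.2796$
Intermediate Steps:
$M{\left(Q \right)} = \frac{1}{2 Q}$
$\frac{M{\left(164 \right)} + 26225}{-49132 - 44661} = \frac{\frac{1}{2 \cdot 164} + 26225}{-49132 - 44661} = \frac{\frac{1}{2} \cdot \frac{1}{164} + 26225}{-93793} = \left(\frac{1}{328} + 26225\right) \left(- \frac{1}{93793}\right) = \frac{8601801}{328} \left(- \frac{1}{93793}\right) = - \frac{8601801}{30764104}$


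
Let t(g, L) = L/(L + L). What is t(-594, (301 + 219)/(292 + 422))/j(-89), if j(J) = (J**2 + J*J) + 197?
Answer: 1/32078 ≈ 3.1174e-5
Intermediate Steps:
j(J) = 197 + 2*J**2 (j(J) = (J**2 + J**2) + 197 = 2*J**2 + 197 = 197 + 2*J**2)
t(g, L) = 1/2 (t(g, L) = L/((2*L)) = L*(1/(2*L)) = 1/2)
t(-594, (301 + 219)/(292 + 422))/j(-89) = 1/(2*(197 + 2*(-89)**2)) = 1/(2*(197 + 2*7921)) = 1/(2*(197 + 15842)) = (1/2)/16039 = (1/2)*(1/16039) = 1/32078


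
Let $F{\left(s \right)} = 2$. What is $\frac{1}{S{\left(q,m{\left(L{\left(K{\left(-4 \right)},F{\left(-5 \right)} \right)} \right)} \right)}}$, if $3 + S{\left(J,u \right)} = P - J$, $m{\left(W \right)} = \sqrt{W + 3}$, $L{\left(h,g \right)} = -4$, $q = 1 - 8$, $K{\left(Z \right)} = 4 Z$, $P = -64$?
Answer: $- \frac{1}{60} \approx -0.016667$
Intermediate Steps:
$q = -7$ ($q = 1 - 8 = -7$)
$m{\left(W \right)} = \sqrt{3 + W}$
$S{\left(J,u \right)} = -67 - J$ ($S{\left(J,u \right)} = -3 - \left(64 + J\right) = -67 - J$)
$\frac{1}{S{\left(q,m{\left(L{\left(K{\left(-4 \right)},F{\left(-5 \right)} \right)} \right)} \right)}} = \frac{1}{-67 - -7} = \frac{1}{-67 + 7} = \frac{1}{-60} = - \frac{1}{60}$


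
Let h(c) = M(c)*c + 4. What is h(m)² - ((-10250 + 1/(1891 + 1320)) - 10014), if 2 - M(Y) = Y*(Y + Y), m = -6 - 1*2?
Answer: 3353594087/3211 ≈ 1.0444e+6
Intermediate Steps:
m = -8 (m = -6 - 2 = -8)
M(Y) = 2 - 2*Y² (M(Y) = 2 - Y*(Y + Y) = 2 - Y*2*Y = 2 - 2*Y²)
h(c) = 4 + c*(2 - 2*c²) (h(c) = (2 - 2*c²)*c + 4 = c*(2 - 2*c²) + 4 = 4 + c*(2 - 2*c²))
h(m)² - ((-10250 + 1/(1891 + 1320)) - 10014) = (4 - 2*(-8)³ + 2*(-8))² - ((-10250 + 1/(1891 + 1320)) - 10014) = (4 - 2*(-512) - 16)² - ((-10250 + 1/3211) - 10014) = (4 + 1024 - 16)² - ((-10250 + 1/3211) - 10014) = 1012² - (-32912749/3211 - 10014) = 1024144 - 1*(-65067703/3211) = 1024144 + 65067703/3211 = 3353594087/3211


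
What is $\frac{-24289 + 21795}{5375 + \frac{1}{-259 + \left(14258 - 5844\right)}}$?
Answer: $- \frac{10169285}{21916563} \approx -0.464$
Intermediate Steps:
$\frac{-24289 + 21795}{5375 + \frac{1}{-259 + \left(14258 - 5844\right)}} = - \frac{2494}{5375 + \frac{1}{-259 + 8414}} = - \frac{2494}{5375 + \frac{1}{8155}} = - \frac{2494}{\frac{43833126}{8155}} = \left(-2494\right) \frac{8155}{43833126} = - \frac{10169285}{21916563}$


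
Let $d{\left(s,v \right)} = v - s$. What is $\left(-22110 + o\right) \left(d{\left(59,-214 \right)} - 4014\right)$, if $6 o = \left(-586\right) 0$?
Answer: $94785570$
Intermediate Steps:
$o = 0$ ($o = \frac{\left(-586\right) 0}{6} = \frac{1}{6} \cdot 0 = 0$)
$\left(-22110 + o\right) \left(d{\left(59,-214 \right)} - 4014\right) = \left(-22110 + 0\right) \left(\left(-214 - 59\right) - 4014\right) = - 22110 \left(\left(-214 - 59\right) - 4014\right) = - 22110 \left(-273 - 4014\right) = \left(-22110\right) \left(-4287\right) = 94785570$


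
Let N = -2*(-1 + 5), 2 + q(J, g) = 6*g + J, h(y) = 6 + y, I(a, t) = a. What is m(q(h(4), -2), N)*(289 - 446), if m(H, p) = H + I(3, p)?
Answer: 157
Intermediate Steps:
q(J, g) = -2 + J + 6*g (q(J, g) = -2 + (6*g + J) = -2 + (J + 6*g) = -2 + J + 6*g)
N = -8 (N = -2*4 = -8)
m(H, p) = 3 + H (m(H, p) = H + 3 = 3 + H)
m(q(h(4), -2), N)*(289 - 446) = (3 + (-2 + (6 + 4) + 6*(-2)))*(289 - 446) = (3 + (-2 + 10 - 12))*(-157) = (3 - 4)*(-157) = -1*(-157) = 157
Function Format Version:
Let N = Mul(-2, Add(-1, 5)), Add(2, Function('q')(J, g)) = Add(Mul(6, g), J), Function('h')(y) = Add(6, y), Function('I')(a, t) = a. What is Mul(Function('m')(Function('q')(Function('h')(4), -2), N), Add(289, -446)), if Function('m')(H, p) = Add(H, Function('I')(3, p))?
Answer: 157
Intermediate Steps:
Function('q')(J, g) = Add(-2, J, Mul(6, g)) (Function('q')(J, g) = Add(-2, Add(Mul(6, g), J)) = Add(-2, Add(J, Mul(6, g))) = Add(-2, J, Mul(6, g)))
N = -8 (N = Mul(-2, 4) = -8)
Function('m')(H, p) = Add(3, H) (Function('m')(H, p) = Add(H, 3) = Add(3, H))
Mul(Function('m')(Function('q')(Function('h')(4), -2), N), Add(289, -446)) = Mul(Add(3, Add(-2, Add(6, 4), Mul(6, -2))), Add(289, -446)) = Mul(Add(3, Add(-2, 10, -12)), -157) = Mul(Add(3, -4), -157) = Mul(-1, -157) = 157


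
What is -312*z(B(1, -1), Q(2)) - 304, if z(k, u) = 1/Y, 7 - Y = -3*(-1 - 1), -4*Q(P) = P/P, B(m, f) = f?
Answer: -616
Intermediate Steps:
Q(P) = -¼ (Q(P) = -P/(4*P) = -¼*1 = -¼)
Y = 1 (Y = 7 - (-3)*(-1 - 1) = 7 - (-3)*(-2) = 7 - 1*6 = 7 - 6 = 1)
z(k, u) = 1 (z(k, u) = 1/1 = 1)
-312*z(B(1, -1), Q(2)) - 304 = -312*1 - 304 = -312 - 304 = -616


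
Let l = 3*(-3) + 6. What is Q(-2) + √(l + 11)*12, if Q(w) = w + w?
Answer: -4 + 24*√2 ≈ 29.941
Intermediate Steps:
Q(w) = 2*w
l = -3 (l = -9 + 6 = -3)
Q(-2) + √(l + 11)*12 = 2*(-2) + √(-3 + 11)*12 = -4 + √8*12 = -4 + (2*√2)*12 = -4 + 24*√2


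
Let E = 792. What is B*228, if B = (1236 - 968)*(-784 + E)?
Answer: 488832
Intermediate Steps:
B = 2144 (B = (1236 - 968)*(-784 + 792) = 268*8 = 2144)
B*228 = 2144*228 = 488832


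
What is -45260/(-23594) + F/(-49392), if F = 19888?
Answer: 55195139/36417339 ≈ 1.5156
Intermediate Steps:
-45260/(-23594) + F/(-49392) = -45260/(-23594) + 19888/(-49392) = -45260*(-1/23594) + 19888*(-1/49392) = 22630/11797 - 1243/3087 = 55195139/36417339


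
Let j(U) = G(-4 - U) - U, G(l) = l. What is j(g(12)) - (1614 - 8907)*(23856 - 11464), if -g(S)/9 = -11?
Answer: 90374654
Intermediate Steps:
g(S) = 99 (g(S) = -9*(-11) = 99)
j(U) = -4 - 2*U (j(U) = (-4 - U) - U = -4 - 2*U)
j(g(12)) - (1614 - 8907)*(23856 - 11464) = (-4 - 2*99) - (1614 - 8907)*(23856 - 11464) = (-4 - 198) - (-7293)*12392 = -202 - 1*(-90374856) = -202 + 90374856 = 90374654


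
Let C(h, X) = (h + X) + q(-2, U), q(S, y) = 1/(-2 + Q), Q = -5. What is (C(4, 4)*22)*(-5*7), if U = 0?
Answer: -6050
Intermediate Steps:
q(S, y) = -⅐ (q(S, y) = 1/(-2 - 5) = 1/(-7) = -⅐)
C(h, X) = -⅐ + X + h (C(h, X) = (h + X) - ⅐ = (X + h) - ⅐ = -⅐ + X + h)
(C(4, 4)*22)*(-5*7) = ((-⅐ + 4 + 4)*22)*(-5*7) = ((55/7)*22)*(-35) = (1210/7)*(-35) = -6050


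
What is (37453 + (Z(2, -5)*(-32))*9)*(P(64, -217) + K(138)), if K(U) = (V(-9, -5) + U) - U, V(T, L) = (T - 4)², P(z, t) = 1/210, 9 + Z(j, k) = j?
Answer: 1400794279/210 ≈ 6.6704e+6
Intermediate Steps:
Z(j, k) = -9 + j
P(z, t) = 1/210
V(T, L) = (-4 + T)²
K(U) = 169 (K(U) = ((-4 - 9)² + U) - U = ((-13)² + U) - U = (169 + U) - U = 169)
(37453 + (Z(2, -5)*(-32))*9)*(P(64, -217) + K(138)) = (37453 + ((-9 + 2)*(-32))*9)*(1/210 + 169) = (37453 - 7*(-32)*9)*(35491/210) = (37453 + 224*9)*(35491/210) = (37453 + 2016)*(35491/210) = 39469*(35491/210) = 1400794279/210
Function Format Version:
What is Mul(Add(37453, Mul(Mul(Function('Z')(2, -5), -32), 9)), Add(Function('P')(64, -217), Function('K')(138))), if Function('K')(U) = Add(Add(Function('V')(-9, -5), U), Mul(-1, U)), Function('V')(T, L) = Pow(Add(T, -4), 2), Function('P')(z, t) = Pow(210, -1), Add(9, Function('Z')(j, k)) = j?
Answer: Rational(1400794279, 210) ≈ 6.6704e+6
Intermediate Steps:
Function('Z')(j, k) = Add(-9, j)
Function('P')(z, t) = Rational(1, 210)
Function('V')(T, L) = Pow(Add(-4, T), 2)
Function('K')(U) = 169 (Function('K')(U) = Add(Add(Pow(Add(-4, -9), 2), U), Mul(-1, U)) = Add(Add(Pow(-13, 2), U), Mul(-1, U)) = Add(Add(169, U), Mul(-1, U)) = 169)
Mul(Add(37453, Mul(Mul(Function('Z')(2, -5), -32), 9)), Add(Function('P')(64, -217), Function('K')(138))) = Mul(Add(37453, Mul(Mul(Add(-9, 2), -32), 9)), Add(Rational(1, 210), 169)) = Mul(Add(37453, Mul(Mul(-7, -32), 9)), Rational(35491, 210)) = Mul(Add(37453, Mul(224, 9)), Rational(35491, 210)) = Mul(Add(37453, 2016), Rational(35491, 210)) = Mul(39469, Rational(35491, 210)) = Rational(1400794279, 210)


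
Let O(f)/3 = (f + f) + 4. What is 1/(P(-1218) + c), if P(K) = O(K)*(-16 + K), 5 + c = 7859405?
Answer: 1/16862664 ≈ 5.9303e-8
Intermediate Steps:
c = 7859400 (c = -5 + 7859405 = 7859400)
O(f) = 12 + 6*f (O(f) = 3*((f + f) + 4) = 3*(2*f + 4) = 3*(4 + 2*f) = 12 + 6*f)
P(K) = (-16 + K)*(12 + 6*K) (P(K) = (12 + 6*K)*(-16 + K) = (-16 + K)*(12 + 6*K))
1/(P(-1218) + c) = 1/(6*(-16 - 1218)*(2 - 1218) + 7859400) = 1/(6*(-1234)*(-1216) + 7859400) = 1/(9003264 + 7859400) = 1/16862664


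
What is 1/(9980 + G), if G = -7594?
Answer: 1/2386 ≈ 0.00041911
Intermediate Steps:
1/(9980 + G) = 1/(9980 - 7594) = 1/2386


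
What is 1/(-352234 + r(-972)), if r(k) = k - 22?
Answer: -1/353228 ≈ -2.8310e-6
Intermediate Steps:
r(k) = -22 + k
1/(-352234 + r(-972)) = 1/(-352234 + (-22 - 972)) = 1/(-352234 - 994) = 1/(-353228) = -1/353228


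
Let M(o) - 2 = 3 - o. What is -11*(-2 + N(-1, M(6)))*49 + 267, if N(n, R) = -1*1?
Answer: 1884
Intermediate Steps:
M(o) = 5 - o (M(o) = 2 + (3 - o) = 5 - o)
N(n, R) = -1
-11*(-2 + N(-1, M(6)))*49 + 267 = -11*(-2 - 1)*49 + 267 = -11*(-3)*49 + 267 = 33*49 + 267 = 1617 + 267 = 1884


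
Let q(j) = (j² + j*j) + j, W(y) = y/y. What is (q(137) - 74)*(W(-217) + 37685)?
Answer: 1417031286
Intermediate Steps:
W(y) = 1
q(j) = j + 2*j² (q(j) = (j² + j²) + j = 2*j² + j = j + 2*j²)
(q(137) - 74)*(W(-217) + 37685) = (137*(1 + 2*137) - 74)*(1 + 37685) = (137*(1 + 274) - 74)*37686 = (137*275 - 74)*37686 = (37675 - 74)*37686 = 37601*37686 = 1417031286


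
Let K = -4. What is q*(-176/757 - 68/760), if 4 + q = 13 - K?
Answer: -602017/143830 ≈ -4.1856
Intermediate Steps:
q = 13 (q = -4 + (13 - 1*(-4)) = -4 + (13 + 4) = -4 + 17 = 13)
q*(-176/757 - 68/760) = 13*(-176/757 - 68/760) = 13*(-176*1/757 - 68*1/760) = 13*(-176/757 - 17/190) = 13*(-46309/143830) = -602017/143830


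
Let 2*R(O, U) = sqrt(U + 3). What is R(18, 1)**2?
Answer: 1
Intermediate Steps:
R(O, U) = sqrt(3 + U)/2 (R(O, U) = sqrt(U + 3)/2 = sqrt(3 + U)/2)
R(18, 1)**2 = (sqrt(3 + 1)/2)**2 = (sqrt(4)/2)**2 = ((1/2)*2)**2 = 1**2 = 1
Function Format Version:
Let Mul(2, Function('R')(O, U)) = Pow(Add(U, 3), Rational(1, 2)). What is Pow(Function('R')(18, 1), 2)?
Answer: 1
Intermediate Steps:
Function('R')(O, U) = Mul(Rational(1, 2), Pow(Add(3, U), Rational(1, 2))) (Function('R')(O, U) = Mul(Rational(1, 2), Pow(Add(U, 3), Rational(1, 2))) = Mul(Rational(1, 2), Pow(Add(3, U), Rational(1, 2))))
Pow(Function('R')(18, 1), 2) = Pow(Mul(Rational(1, 2), Pow(Add(3, 1), Rational(1, 2))), 2) = Pow(Mul(Rational(1, 2), Pow(4, Rational(1, 2))), 2) = Pow(Mul(Rational(1, 2), 2), 2) = Pow(1, 2) = 1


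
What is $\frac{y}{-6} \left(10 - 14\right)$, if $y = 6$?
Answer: $4$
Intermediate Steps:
$\frac{y}{-6} \left(10 - 14\right) = \frac{6}{-6} \left(10 - 14\right) = 6 \left(- \frac{1}{6}\right) \left(-4\right) = \left(-1\right) \left(-4\right) = 4$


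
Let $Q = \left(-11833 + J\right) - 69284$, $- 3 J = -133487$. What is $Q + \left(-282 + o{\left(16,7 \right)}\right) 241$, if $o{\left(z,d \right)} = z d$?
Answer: $- \frac{232774}{3} \approx -77591.0$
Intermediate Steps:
$o{\left(z,d \right)} = d z$
$J = \frac{133487}{3}$ ($J = \left(- \frac{1}{3}\right) \left(-133487\right) = \frac{133487}{3} \approx 44496.0$)
$Q = - \frac{109864}{3}$ ($Q = \left(-11833 + \frac{133487}{3}\right) - 69284 = \frac{97988}{3} - 69284 = - \frac{109864}{3} \approx -36621.0$)
$Q + \left(-282 + o{\left(16,7 \right)}\right) 241 = - \frac{109864}{3} + \left(-282 + 7 \cdot 16\right) 241 = - \frac{109864}{3} + \left(-282 + 112\right) 241 = - \frac{109864}{3} - 40970 = - \frac{232774}{3}$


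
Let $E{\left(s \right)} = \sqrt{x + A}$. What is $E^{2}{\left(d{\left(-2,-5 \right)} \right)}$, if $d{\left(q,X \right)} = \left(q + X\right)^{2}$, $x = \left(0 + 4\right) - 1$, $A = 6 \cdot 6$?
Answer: $39$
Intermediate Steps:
$A = 36$
$x = 3$ ($x = 4 - 1 = 3$)
$d{\left(q,X \right)} = \left(X + q\right)^{2}$
$E{\left(s \right)} = \sqrt{39}$ ($E{\left(s \right)} = \sqrt{3 + 36} = \sqrt{39}$)
$E^{2}{\left(d{\left(-2,-5 \right)} \right)} = \left(\sqrt{39}\right)^{2} = 39$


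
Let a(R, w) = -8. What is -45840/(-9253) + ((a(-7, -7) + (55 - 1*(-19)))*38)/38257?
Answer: 1776907404/353992021 ≈ 5.0196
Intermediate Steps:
-45840/(-9253) + ((a(-7, -7) + (55 - 1*(-19)))*38)/38257 = -45840/(-9253) + ((-8 + (55 - 1*(-19)))*38)/38257 = -45840*(-1/9253) + ((-8 + (55 + 19))*38)*(1/38257) = 45840/9253 + ((-8 + 74)*38)*(1/38257) = 45840/9253 + (66*38)*(1/38257) = 45840/9253 + 2508*(1/38257) = 45840/9253 + 2508/38257 = 1776907404/353992021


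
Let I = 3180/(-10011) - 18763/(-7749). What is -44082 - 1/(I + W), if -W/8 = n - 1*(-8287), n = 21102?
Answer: -267999551774524917/6079568799065 ≈ -44082.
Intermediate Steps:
W = -235112 (W = -8*(21102 - 1*(-8287)) = -8*(21102 + 8287) = -8*29389 = -235112)
I = 54398191/25858413 (I = 3180*(-1/10011) - 18763*(-1/7749) = -1060/3337 + 18763/7749 = 54398191/25858413 ≈ 2.1037)
-44082 - 1/(I + W) = -44082 - 1/(54398191/25858413 - 235112) = -44082 - 1/(-6079568799065/25858413) = -44082 - 1*(-25858413/6079568799065) = -44082 + 25858413/6079568799065 = -267999551774524917/6079568799065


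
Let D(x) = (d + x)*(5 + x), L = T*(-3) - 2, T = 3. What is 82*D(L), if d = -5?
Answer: 7872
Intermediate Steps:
L = -11 (L = 3*(-3) - 2 = -9 - 2 = -11)
D(x) = (-5 + x)*(5 + x)
82*D(L) = 82*(-25 + (-11)²) = 82*(-25 + 121) = 82*96 = 7872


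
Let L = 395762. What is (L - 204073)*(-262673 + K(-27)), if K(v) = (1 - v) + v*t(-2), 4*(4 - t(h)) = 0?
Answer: -50366859817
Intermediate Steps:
t(h) = 4 (t(h) = 4 - ¼*0 = 4 + 0 = 4)
K(v) = 1 + 3*v (K(v) = (1 - v) + v*4 = (1 - v) + 4*v = 1 + 3*v)
(L - 204073)*(-262673 + K(-27)) = (395762 - 204073)*(-262673 + (1 + 3*(-27))) = 191689*(-262673 + (1 - 81)) = 191689*(-262673 - 80) = 191689*(-262753) = -50366859817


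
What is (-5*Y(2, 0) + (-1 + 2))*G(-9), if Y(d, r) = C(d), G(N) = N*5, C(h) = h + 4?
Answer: 1305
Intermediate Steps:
C(h) = 4 + h
G(N) = 5*N
Y(d, r) = 4 + d
(-5*Y(2, 0) + (-1 + 2))*G(-9) = (-5*(4 + 2) + (-1 + 2))*(5*(-9)) = (-5*6 + 1)*(-45) = (-30 + 1)*(-45) = -29*(-45) = 1305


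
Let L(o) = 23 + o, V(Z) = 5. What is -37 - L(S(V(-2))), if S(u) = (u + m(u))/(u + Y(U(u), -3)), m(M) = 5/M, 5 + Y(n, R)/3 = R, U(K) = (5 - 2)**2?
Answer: -1134/19 ≈ -59.684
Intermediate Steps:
U(K) = 9 (U(K) = 3**2 = 9)
Y(n, R) = -15 + 3*R
S(u) = (u + 5/u)/(-24 + u) (S(u) = (u + 5/u)/(u + (-15 + 3*(-3))) = (u + 5/u)/(u + (-15 - 9)) = (u + 5/u)/(u - 24) = (u + 5/u)/(-24 + u))
-37 - L(S(V(-2))) = -37 - (23 + (5 + 5**2)/(5*(-24 + 5))) = -37 - (23 + (1/5)*(5 + 25)/(-19)) = -37 - (23 + (1/5)*(-1/19)*30) = -37 - (23 - 6/19) = -37 - 1*431/19 = -37 - 431/19 = -1134/19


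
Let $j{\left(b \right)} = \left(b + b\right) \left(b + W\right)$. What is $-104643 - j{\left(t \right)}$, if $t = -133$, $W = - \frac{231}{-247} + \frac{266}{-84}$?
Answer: $- \frac{5483968}{39} \approx -1.4061 \cdot 10^{5}$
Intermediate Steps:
$W = - \frac{3307}{1482}$ ($W = \left(-231\right) \left(- \frac{1}{247}\right) + 266 \left(- \frac{1}{84}\right) = \frac{231}{247} - \frac{19}{6} = - \frac{3307}{1482} \approx -2.2314$)
$j{\left(b \right)} = 2 b \left(- \frac{3307}{1482} + b\right)$ ($j{\left(b \right)} = \left(b + b\right) \left(b - \frac{3307}{1482}\right) = 2 b \left(- \frac{3307}{1482} + b\right)$)
$-104643 - j{\left(t \right)} = -104643 - \frac{1}{741} \left(-133\right) \left(-3307 + 1482 \left(-133\right)\right) = -104643 - \frac{1}{741} \left(-133\right) \left(-3307 - 197106\right) = -104643 - \frac{1}{741} \left(-133\right) \left(-200413\right) = -104643 - \frac{1402891}{39} = - \frac{5483968}{39}$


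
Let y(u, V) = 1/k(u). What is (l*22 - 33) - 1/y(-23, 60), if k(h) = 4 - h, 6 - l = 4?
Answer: -16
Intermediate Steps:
l = 2 (l = 6 - 1*4 = 6 - 4 = 2)
y(u, V) = 1/(4 - u)
(l*22 - 33) - 1/y(-23, 60) = (2*22 - 33) - 1/((-1/(-4 - 23))) = (44 - 33) - 1/((-1/(-27))) = 11 - 1/((-1*(-1/27))) = 11 - 1/1/27 = 11 - 1*27 = 11 - 27 = -16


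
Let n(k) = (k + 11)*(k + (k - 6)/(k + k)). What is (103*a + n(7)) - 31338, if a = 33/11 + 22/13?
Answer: -2796194/91 ≈ -30727.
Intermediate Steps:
a = 61/13 (a = 33*(1/11) + 22*(1/13) = 3 + 22/13 = 61/13 ≈ 4.6923)
n(k) = (11 + k)*(k + (-6 + k)/(2*k)) (n(k) = (11 + k)*(k + (-6 + k)/((2*k))) = (11 + k)*(k + (-6 + k)*(1/(2*k))) = (11 + k)*(k + (-6 + k)/(2*k)))
(103*a + n(7)) - 31338 = (103*(61/13) + (5/2 + 7² - 33/7 + (23/2)*7)) - 31338 = (6283/13 + (5/2 + 49 - 33*⅐ + 161/2)) - 31338 = (6283/13 + (5/2 + 49 - 33/7 + 161/2)) - 31338 = (6283/13 + 891/7) - 31338 = 55564/91 - 31338 = -2796194/91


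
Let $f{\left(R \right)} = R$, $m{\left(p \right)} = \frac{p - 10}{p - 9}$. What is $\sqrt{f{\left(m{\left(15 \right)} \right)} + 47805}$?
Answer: $\frac{\sqrt{1721010}}{6} \approx 218.65$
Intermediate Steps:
$m{\left(p \right)} = \frac{-10 + p}{-9 + p}$
$\sqrt{f{\left(m{\left(15 \right)} \right)} + 47805} = \sqrt{\frac{-10 + 15}{-9 + 15} + 47805} = \sqrt{\frac{1}{6} \cdot 5 + 47805} = \sqrt{\frac{5}{6} + 47805} = \sqrt{\frac{286835}{6}} = \frac{\sqrt{1721010}}{6}$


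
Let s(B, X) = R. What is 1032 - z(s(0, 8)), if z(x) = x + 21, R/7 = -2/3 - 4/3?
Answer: 1025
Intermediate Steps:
R = -14 (R = 7*(-2/3 - 4/3) = 7*(-2*⅓ - 4*⅓) = 7*(-⅔ - 4/3) = 7*(-2) = -14)
s(B, X) = -14
z(x) = 21 + x
1032 - z(s(0, 8)) = 1032 - (21 - 14) = 1032 - 1*7 = 1032 - 7 = 1025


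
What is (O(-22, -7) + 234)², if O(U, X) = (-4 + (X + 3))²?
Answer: 88804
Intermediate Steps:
O(U, X) = (-1 + X)² (O(U, X) = (-4 + (3 + X))² = (-1 + X)²)
(O(-22, -7) + 234)² = ((-1 - 7)² + 234)² = ((-8)² + 234)² = (64 + 234)² = 298² = 88804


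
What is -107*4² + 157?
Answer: -1555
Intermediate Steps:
-107*4² + 157 = -107*16 + 157 = -1712 + 157 = -1555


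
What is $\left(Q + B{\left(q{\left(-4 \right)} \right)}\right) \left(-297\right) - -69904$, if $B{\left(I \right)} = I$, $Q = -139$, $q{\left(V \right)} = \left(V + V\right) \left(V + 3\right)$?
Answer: $108811$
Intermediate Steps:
$q{\left(V \right)} = 2 V \left(3 + V\right)$
$\left(Q + B{\left(q{\left(-4 \right)} \right)}\right) \left(-297\right) - -69904 = \left(-139 + 2 \left(-4\right) \left(3 - 4\right)\right) \left(-297\right) - -69904 = \left(-139 + 2 \left(-4\right) \left(-1\right)\right) \left(-297\right) + 69904 = \left(-139 + 8\right) \left(-297\right) + 69904 = \left(-131\right) \left(-297\right) + 69904 = 38907 + 69904 = 108811$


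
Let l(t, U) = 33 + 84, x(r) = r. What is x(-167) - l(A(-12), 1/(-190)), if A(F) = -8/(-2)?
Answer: -284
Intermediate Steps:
A(F) = 4 (A(F) = -8*(-1/2) = 4)
l(t, U) = 117
x(-167) - l(A(-12), 1/(-190)) = -167 - 1*117 = -167 - 117 = -284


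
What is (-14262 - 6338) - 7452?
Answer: -28052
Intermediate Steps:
(-14262 - 6338) - 7452 = -20600 - 7452 = -28052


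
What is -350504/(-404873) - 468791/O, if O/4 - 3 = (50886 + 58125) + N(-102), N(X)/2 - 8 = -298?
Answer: -5396373657/25086856504 ≈ -0.21511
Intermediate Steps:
N(X) = -580 (N(X) = 16 + 2*(-298) = 16 - 596 = -580)
O = 433736 (O = 12 + 4*((50886 + 58125) - 580) = 12 + 4*(109011 - 580) = 12 + 4*108431 = 12 + 433724 = 433736)
-350504/(-404873) - 468791/O = -350504/(-404873) - 468791/433736 = -350504*(-1/404873) - 468791*1/433736 = 50072/57839 - 468791/433736 = -5396373657/25086856504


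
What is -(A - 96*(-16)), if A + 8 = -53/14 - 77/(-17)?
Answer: -363841/238 ≈ -1528.7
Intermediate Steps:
A = -1727/238 (A = -8 + (-53/14 - 77/(-17)) = -8 + (-53*1/14 - 77*(-1/17)) = -8 + (-53/14 + 77/17) = -8 + 177/238 = -1727/238 ≈ -7.2563)
-(A - 96*(-16)) = -(-1727/238 - 96*(-16)) = -(-1727/238 + 1536) = -1*363841/238 = -363841/238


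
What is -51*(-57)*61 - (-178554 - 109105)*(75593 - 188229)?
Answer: -32400581797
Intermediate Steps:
-51*(-57)*61 - (-178554 - 109105)*(75593 - 188229) = 2907*61 - (-287659)*(-112636) = 177327 - 1*32400759124 = 177327 - 32400759124 = -32400581797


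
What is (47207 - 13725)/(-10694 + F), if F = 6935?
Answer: -33482/3759 ≈ -8.9072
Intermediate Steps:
(47207 - 13725)/(-10694 + F) = (47207 - 13725)/(-10694 + 6935) = 33482/(-3759) = 33482*(-1/3759) = -33482/3759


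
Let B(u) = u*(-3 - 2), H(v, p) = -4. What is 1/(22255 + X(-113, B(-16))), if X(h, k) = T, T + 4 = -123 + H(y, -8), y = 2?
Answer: 1/22124 ≈ 4.5200e-5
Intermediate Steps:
B(u) = -5*u (B(u) = u*(-5) = -5*u)
T = -131 (T = -4 + (-123 - 4) = -4 - 127 = -131)
X(h, k) = -131
1/(22255 + X(-113, B(-16))) = 1/(22255 - 131) = 1/22124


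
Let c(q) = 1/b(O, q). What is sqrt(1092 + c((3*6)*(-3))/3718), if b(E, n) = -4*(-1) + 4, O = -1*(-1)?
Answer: sqrt(357284939)/572 ≈ 33.045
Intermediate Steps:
O = 1
b(E, n) = 8 (b(E, n) = 4 + 4 = 8)
c(q) = 1/8
sqrt(1092 + c((3*6)*(-3))/3718) = sqrt(1092 + (1/8)/3718) = sqrt(1092 + (1/8)*(1/3718)) = sqrt(1092 + 1/29744) = sqrt(32480449/29744) = sqrt(357284939)/572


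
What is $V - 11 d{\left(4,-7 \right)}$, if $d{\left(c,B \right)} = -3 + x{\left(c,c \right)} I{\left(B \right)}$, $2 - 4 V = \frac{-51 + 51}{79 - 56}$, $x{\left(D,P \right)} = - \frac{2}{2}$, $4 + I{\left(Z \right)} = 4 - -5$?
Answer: $\frac{177}{2} \approx 88.5$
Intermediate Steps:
$I{\left(Z \right)} = 5$ ($I{\left(Z \right)} = -4 + \left(4 - -5\right) = -4 + \left(4 + 5\right) = -4 + 9 = 5$)
$x{\left(D,P \right)} = -1$ ($x{\left(D,P \right)} = \left(-2\right) \frac{1}{2} = -1$)
$V = \frac{1}{2}$ ($V = \frac{1}{2} - \frac{\left(-51 + 51\right) \frac{1}{79 - 56}}{4} = \frac{1}{2} - \frac{0 \cdot \frac{1}{23}}{4} = \frac{1}{2} - 0 = \frac{1}{2} + 0 = \frac{1}{2} \approx 0.5$)
$d{\left(c,B \right)} = -8$ ($d{\left(c,B \right)} = -3 - 5 = -8$)
$V - 11 d{\left(4,-7 \right)} = \frac{1}{2} - -88 = \frac{1}{2} + 88 = \frac{177}{2}$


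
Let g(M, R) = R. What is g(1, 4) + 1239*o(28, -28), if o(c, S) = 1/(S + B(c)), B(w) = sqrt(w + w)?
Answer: -1135/26 - 177*sqrt(14)/52 ≈ -56.390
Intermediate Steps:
B(w) = sqrt(2)*sqrt(w) (B(w) = sqrt(2*w) = sqrt(2)*sqrt(w))
o(c, S) = 1/(S + sqrt(2)*sqrt(c))
g(1, 4) + 1239*o(28, -28) = 4 + 1239/(-28 + sqrt(2)*sqrt(28)) = 4 + 1239/(-28 + sqrt(2)*(2*sqrt(7))) = 4 + 1239/(-28 + 2*sqrt(14))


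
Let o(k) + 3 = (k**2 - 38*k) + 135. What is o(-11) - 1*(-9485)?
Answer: 10156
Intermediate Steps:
o(k) = 132 + k**2 - 38*k (o(k) = -3 + ((k**2 - 38*k) + 135) = -3 + (135 + k**2 - 38*k) = 132 + k**2 - 38*k)
o(-11) - 1*(-9485) = (132 + (-11)**2 - 38*(-11)) - 1*(-9485) = (132 + 121 + 418) + 9485 = 671 + 9485 = 10156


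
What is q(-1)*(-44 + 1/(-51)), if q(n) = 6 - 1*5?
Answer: -2245/51 ≈ -44.020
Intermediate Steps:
q(n) = 1 (q(n) = 6 - 5 = 1)
q(-1)*(-44 + 1/(-51)) = 1*(-44 + 1/(-51)) = 1*(-44 - 1/51) = 1*(-2245/51) = -2245/51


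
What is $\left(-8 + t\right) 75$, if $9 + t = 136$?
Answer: $8925$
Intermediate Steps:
$t = 127$ ($t = -9 + 136 = 127$)
$\left(-8 + t\right) 75 = \left(-8 + 127\right) 75 = 119 \cdot 75 = 8925$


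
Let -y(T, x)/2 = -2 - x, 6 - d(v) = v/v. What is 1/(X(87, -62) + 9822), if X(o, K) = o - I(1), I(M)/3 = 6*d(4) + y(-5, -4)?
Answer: 1/9831 ≈ 0.00010172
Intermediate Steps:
d(v) = 5 (d(v) = 6 - v/v = 6 - 1*1 = 6 - 1 = 5)
y(T, x) = 4 + 2*x (y(T, x) = -2*(-2 - x) = 4 + 2*x)
I(M) = 78 (I(M) = 3*(6*5 + (4 + 2*(-4))) = 3*(30 + (4 - 8)) = 3*(30 - 4) = 3*26 = 78)
X(o, K) = -78 + o (X(o, K) = o - 1*78 = o - 78 = -78 + o)
1/(X(87, -62) + 9822) = 1/((-78 + 87) + 9822) = 1/(9 + 9822) = 1/9831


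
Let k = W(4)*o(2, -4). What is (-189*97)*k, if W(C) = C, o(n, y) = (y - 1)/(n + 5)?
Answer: 52380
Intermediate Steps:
o(n, y) = (-1 + y)/(5 + n)
k = -20/7 (k = 4*((-1 - 4)/(5 + 2)) = 4*(-5/7) = -20/7 ≈ -2.8571)
(-189*97)*k = -189*97*(-20/7) = -18333*(-20/7) = 52380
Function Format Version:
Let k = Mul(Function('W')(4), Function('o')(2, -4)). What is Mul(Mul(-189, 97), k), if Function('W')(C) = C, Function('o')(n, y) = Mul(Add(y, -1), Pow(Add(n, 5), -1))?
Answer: 52380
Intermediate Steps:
Function('o')(n, y) = Mul(Pow(Add(5, n), -1), Add(-1, y)) (Function('o')(n, y) = Mul(Add(-1, y), Pow(Add(5, n), -1)) = Mul(Pow(Add(5, n), -1), Add(-1, y)))
k = Rational(-20, 7) (k = Mul(4, Mul(Pow(Add(5, 2), -1), Add(-1, -4))) = Mul(4, Mul(Pow(7, -1), -5)) = Mul(4, Mul(Rational(1, 7), -5)) = Mul(4, Rational(-5, 7)) = Rational(-20, 7) ≈ -2.8571)
Mul(Mul(-189, 97), k) = Mul(Mul(-189, 97), Rational(-20, 7)) = Mul(-18333, Rational(-20, 7)) = 52380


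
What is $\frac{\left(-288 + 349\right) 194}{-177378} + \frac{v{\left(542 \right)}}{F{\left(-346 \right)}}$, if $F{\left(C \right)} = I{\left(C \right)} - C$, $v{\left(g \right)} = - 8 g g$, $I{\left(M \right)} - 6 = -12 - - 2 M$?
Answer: $\frac{6513343762}{975579} \approx 6676.4$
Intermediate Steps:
$I{\left(M \right)} = -6 + 2 M$ ($I{\left(M \right)} = 6 - \left(12 - 2 M\right) = 6 + \left(-12 + 2 M\right) = -6 + 2 M$)
$v{\left(g \right)} = - 8 g^{2}$
$F{\left(C \right)} = -6 + C$ ($F{\left(C \right)} = \left(-6 + 2 C\right) - C = -6 + C$)
$\frac{\left(-288 + 349\right) 194}{-177378} + \frac{v{\left(542 \right)}}{F{\left(-346 \right)}} = \frac{\left(-288 + 349\right) 194}{-177378} + \frac{\left(-8\right) 542^{2}}{-6 - 346} = 61 \cdot 194 \left(- \frac{1}{177378}\right) + \frac{\left(-8\right) 293764}{-352} = 11834 \left(- \frac{1}{177378}\right) - - \frac{73441}{11} = - \frac{5917}{88689} + \frac{73441}{11} = \frac{6513343762}{975579}$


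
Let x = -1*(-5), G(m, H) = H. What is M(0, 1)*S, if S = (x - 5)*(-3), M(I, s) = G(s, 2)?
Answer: 0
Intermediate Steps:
x = 5
M(I, s) = 2
S = 0 (S = (5 - 5)*(-3) = 0*(-3) = 0)
M(0, 1)*S = 2*0 = 0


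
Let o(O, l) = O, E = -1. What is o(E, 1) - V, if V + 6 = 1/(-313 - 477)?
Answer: 3951/790 ≈ 5.0013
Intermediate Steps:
V = -4741/790 (V = -6 + 1/(-313 - 477) = -6 + 1/(-790) = -6 - 1/790 = -4741/790 ≈ -6.0013)
o(E, 1) - V = -1 - 1*(-4741/790) = -1 + 4741/790 = 3951/790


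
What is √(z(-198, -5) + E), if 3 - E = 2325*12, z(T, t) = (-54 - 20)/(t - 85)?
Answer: 4*I*√392290/15 ≈ 167.02*I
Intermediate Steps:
z(T, t) = -74/(-85 + t)
E = -27897 (E = 3 - 2325*12 = 3 - 1*27900 = 3 - 27900 = -27897)
√(z(-198, -5) + E) = √(-74/(-85 - 5) - 27897) = √(-74/(-90) - 27897) = √(-74*(-1/90) - 27897) = √(37/45 - 27897) = √(-1255328/45) = 4*I*√392290/15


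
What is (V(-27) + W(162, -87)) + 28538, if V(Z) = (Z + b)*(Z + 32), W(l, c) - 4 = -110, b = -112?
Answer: 27737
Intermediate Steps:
W(l, c) = -106 (W(l, c) = 4 - 110 = -106)
V(Z) = (-112 + Z)*(32 + Z) (V(Z) = (Z - 112)*(Z + 32) = (-112 + Z)*(32 + Z))
(V(-27) + W(162, -87)) + 28538 = ((-3584 + (-27)² - 80*(-27)) - 106) + 28538 = ((-3584 + 729 + 2160) - 106) + 28538 = (-695 - 106) + 28538 = -801 + 28538 = 27737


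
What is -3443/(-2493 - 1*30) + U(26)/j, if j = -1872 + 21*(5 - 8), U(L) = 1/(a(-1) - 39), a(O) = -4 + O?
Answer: 97713181/71602740 ≈ 1.3647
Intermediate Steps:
U(L) = -1/44 (U(L) = 1/((-4 - 1) - 39) = 1/(-5 - 39) = 1/(-44) = -1/44)
j = -1935 (j = -1872 + 21*(-3) = -1872 - 63 = -1935)
-3443/(-2493 - 1*30) + U(26)/j = -3443/(-2493 - 1*30) - 1/44/(-1935) = -3443/(-2493 - 30) - 1/44*(-1/1935) = -3443/(-2523) + 1/85140 = -3443*(-1/2523) + 1/85140 = 3443/2523 + 1/85140 = 97713181/71602740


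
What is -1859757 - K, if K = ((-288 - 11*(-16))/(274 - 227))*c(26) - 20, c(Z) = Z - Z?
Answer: -1859737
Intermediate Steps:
c(Z) = 0
K = -20 (K = ((-288 - 11*(-16))/(274 - 227))*0 - 20 = ((-288 + 176)/47)*0 - 20 = -112*1/47*0 - 20 = -112/47*0 - 20 = 0 - 20 = -20)
-1859757 - K = -1859757 - 1*(-20) = -1859757 + 20 = -1859737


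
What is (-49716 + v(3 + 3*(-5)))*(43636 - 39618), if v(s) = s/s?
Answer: -199754870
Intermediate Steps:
v(s) = 1
(-49716 + v(3 + 3*(-5)))*(43636 - 39618) = (-49716 + 1)*(43636 - 39618) = -49715*4018 = -199754870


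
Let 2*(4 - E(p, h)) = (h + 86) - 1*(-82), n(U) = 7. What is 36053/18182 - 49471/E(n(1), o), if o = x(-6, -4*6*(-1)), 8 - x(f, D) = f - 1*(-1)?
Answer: 1805200613/3145486 ≈ 573.90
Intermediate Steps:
x(f, D) = 7 - f (x(f, D) = 8 - (f - 1*(-1)) = 8 - (f + 1) = 8 - (1 + f) = 8 + (-1 - f) = 7 - f)
o = 13 (o = 7 - 1*(-6) = 7 + 6 = 13)
E(p, h) = -80 - h/2 (E(p, h) = 4 - ((h + 86) - 1*(-82))/2 = 4 - ((86 + h) + 82)/2 = 4 - (168 + h)/2 = 4 + (-84 - h/2) = -80 - h/2)
36053/18182 - 49471/E(n(1), o) = 36053/18182 - 49471/(-80 - ½*13) = 36053*(1/18182) - 49471/(-80 - 13/2) = 36053/18182 - 49471/(-173/2) = 36053/18182 - 49471*(-2/173) = 36053/18182 + 98942/173 = 1805200613/3145486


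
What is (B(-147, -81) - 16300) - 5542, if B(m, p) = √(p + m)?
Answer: -21842 + 2*I*√57 ≈ -21842.0 + 15.1*I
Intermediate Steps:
B(m, p) = √(m + p)
(B(-147, -81) - 16300) - 5542 = (√(-147 - 81) - 16300) - 5542 = (√(-228) - 16300) - 5542 = (2*I*√57 - 16300) - 5542 = (-16300 + 2*I*√57) - 5542 = -21842 + 2*I*√57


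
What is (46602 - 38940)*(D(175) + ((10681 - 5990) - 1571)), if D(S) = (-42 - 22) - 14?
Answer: 23307804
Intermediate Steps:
D(S) = -78 (D(S) = -64 - 14 = -78)
(46602 - 38940)*(D(175) + ((10681 - 5990) - 1571)) = (46602 - 38940)*(-78 + ((10681 - 5990) - 1571)) = 7662*(-78 + (4691 - 1571)) = 7662*(-78 + 3120) = 7662*3042 = 23307804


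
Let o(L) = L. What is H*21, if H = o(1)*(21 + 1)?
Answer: 462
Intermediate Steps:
H = 22 (H = 1*(21 + 1) = 1*22 = 22)
H*21 = 22*21 = 462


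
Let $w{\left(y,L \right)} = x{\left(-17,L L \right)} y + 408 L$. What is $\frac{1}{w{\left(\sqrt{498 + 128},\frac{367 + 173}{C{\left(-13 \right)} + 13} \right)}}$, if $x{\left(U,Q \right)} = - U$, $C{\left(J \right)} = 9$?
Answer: $\frac{35640}{356274559} - \frac{121 \sqrt{626}}{712549118} \approx 9.5787 \cdot 10^{-5}$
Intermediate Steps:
$w{\left(y,L \right)} = 17 y + 408 L$ ($w{\left(y,L \right)} = \left(-1\right) \left(-17\right) y + 408 L = 17 y + 408 L$)
$\frac{1}{w{\left(\sqrt{498 + 128},\frac{367 + 173}{C{\left(-13 \right)} + 13} \right)}} = \frac{1}{17 \sqrt{498 + 128} + 408 \frac{367 + 173}{9 + 13}} = \frac{1}{17 \sqrt{626} + 408 \cdot \frac{540}{22}} = \frac{1}{17 \sqrt{626} + 408 \cdot 540 \cdot \frac{1}{22}} = \frac{1}{17 \sqrt{626} + 408 \cdot \frac{270}{11}} = \frac{1}{17 \sqrt{626} + \frac{110160}{11}} = \frac{1}{\frac{110160}{11} + 17 \sqrt{626}}$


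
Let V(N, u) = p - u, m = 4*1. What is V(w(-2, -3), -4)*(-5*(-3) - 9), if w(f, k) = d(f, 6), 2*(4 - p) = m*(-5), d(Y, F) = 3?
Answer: 108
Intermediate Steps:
m = 4
p = 14 (p = 4 - 2*(-5) = 4 - ½*(-20) = 4 + 10 = 14)
w(f, k) = 3
V(N, u) = 14 - u
V(w(-2, -3), -4)*(-5*(-3) - 9) = (14 - 1*(-4))*(-5*(-3) - 9) = (14 + 4)*(15 - 9) = 18*6 = 108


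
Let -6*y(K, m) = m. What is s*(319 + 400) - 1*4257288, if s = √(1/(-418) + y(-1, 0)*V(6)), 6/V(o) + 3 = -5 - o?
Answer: -4257288 + 719*I*√418/418 ≈ -4.2573e+6 + 35.167*I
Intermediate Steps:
y(K, m) = -m/6
V(o) = 6/(-8 - o) (V(o) = 6/(-3 + (-5 - o)) = 6/(-8 - o))
s = I*√418/418 (s = √(1/(-418) + (-⅙*0)*(-6/(8 + 6))) = √(-1/418 + 0*(-6/14)) = √(-1/418 + 0*(-6*1/14)) = √(-1/418 + 0*(-3/7)) = √(-1/418 + 0) = √(-1/418) = I*√418/418 ≈ 0.048912*I)
s*(319 + 400) - 1*4257288 = (I*√418/418)*(319 + 400) - 1*4257288 = (I*√418/418)*719 - 4257288 = 719*I*√418/418 - 4257288 = -4257288 + 719*I*√418/418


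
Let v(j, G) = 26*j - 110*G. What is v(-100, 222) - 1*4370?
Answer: -31390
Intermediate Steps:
v(j, G) = -110*G + 26*j
v(-100, 222) - 1*4370 = (-110*222 + 26*(-100)) - 1*4370 = (-24420 - 2600) - 4370 = -27020 - 4370 = -31390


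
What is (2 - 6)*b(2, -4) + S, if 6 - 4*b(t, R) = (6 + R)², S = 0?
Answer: -2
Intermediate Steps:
b(t, R) = 3/2 - (6 + R)²/4
(2 - 6)*b(2, -4) + S = (2 - 6)*(3/2 - (6 - 4)²/4) + 0 = -4*(3/2 - ¼*2²) + 0 = -4*(3/2 - ¼*4) + 0 = -4*(3/2 - 1) + 0 = -4*½ + 0 = -2 + 0 = -2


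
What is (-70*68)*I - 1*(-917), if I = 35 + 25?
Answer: -284683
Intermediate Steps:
I = 60
(-70*68)*I - 1*(-917) = -70*68*60 - 1*(-917) = -4760*60 + 917 = -285600 + 917 = -284683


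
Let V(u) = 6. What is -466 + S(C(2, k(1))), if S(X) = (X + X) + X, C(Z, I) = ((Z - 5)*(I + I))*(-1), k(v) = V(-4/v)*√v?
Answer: -358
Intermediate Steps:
k(v) = 6*√v
C(Z, I) = -2*I*(-5 + Z) (C(Z, I) = ((-5 + Z)*(2*I))*(-1) = (2*I*(-5 + Z))*(-1) = -2*I*(-5 + Z))
S(X) = 3*X (S(X) = 2*X + X = 3*X)
-466 + S(C(2, k(1))) = -466 + 3*(2*(6*√1)*(5 - 1*2)) = -466 + 3*(2*(6*1)*(5 - 2)) = -466 + 3*(2*6*3) = -466 + 3*36 = -466 + 108 = -358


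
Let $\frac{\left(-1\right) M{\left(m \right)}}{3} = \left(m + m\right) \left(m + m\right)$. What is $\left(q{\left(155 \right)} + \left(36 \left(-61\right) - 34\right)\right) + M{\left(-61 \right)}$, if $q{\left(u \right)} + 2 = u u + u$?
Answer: $-22704$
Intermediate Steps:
$q{\left(u \right)} = -2 + u + u^{2}$ ($q{\left(u \right)} = -2 + \left(u u + u\right) = -2 + \left(u^{2} + u\right) = -2 + \left(u + u^{2}\right) = -2 + u + u^{2}$)
$M{\left(m \right)} = - 12 m^{2}$ ($M{\left(m \right)} = - 3 \left(m + m\right) \left(m + m\right) = - 3 \cdot 2 m 2 m = - 3 \cdot 4 m^{2} = - 12 m^{2}$)
$\left(q{\left(155 \right)} + \left(36 \left(-61\right) - 34\right)\right) + M{\left(-61 \right)} = \left(\left(-2 + 155 + 155^{2}\right) + \left(36 \left(-61\right) - 34\right)\right) - 12 \left(-61\right)^{2} = \left(\left(-2 + 155 + 24025\right) - 2230\right) - 44652 = \left(24178 - 2230\right) - 44652 = 21948 - 44652 = -22704$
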